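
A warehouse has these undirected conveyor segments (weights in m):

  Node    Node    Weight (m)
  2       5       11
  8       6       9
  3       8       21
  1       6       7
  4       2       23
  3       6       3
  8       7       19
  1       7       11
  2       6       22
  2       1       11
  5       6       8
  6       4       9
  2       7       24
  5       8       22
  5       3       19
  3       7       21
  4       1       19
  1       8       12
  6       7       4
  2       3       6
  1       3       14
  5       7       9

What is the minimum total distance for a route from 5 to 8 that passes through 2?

Shortest 5→2: 5 → 2 = 11
Shortest 2→8: 2 → 3 → 6 → 8 = 18
Total via 2: 11 + 18 = 29 m.

29 m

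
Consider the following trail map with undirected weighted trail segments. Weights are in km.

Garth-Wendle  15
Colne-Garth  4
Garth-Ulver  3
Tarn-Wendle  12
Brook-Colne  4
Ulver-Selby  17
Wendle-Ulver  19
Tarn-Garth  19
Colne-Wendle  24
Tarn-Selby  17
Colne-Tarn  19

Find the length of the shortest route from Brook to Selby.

Shortest distances from Brook:
Brook: 0
Colne: 4  (via Brook)
Garth: 8  (via Colne)
Ulver: 11  (via Garth)
Tarn: 23  (via Colne)
Wendle: 23  (via Garth)
Selby: 28  (via Ulver)
Shortest route: Brook–Colne–Garth–Ulver–Selby = 28 km.

28 km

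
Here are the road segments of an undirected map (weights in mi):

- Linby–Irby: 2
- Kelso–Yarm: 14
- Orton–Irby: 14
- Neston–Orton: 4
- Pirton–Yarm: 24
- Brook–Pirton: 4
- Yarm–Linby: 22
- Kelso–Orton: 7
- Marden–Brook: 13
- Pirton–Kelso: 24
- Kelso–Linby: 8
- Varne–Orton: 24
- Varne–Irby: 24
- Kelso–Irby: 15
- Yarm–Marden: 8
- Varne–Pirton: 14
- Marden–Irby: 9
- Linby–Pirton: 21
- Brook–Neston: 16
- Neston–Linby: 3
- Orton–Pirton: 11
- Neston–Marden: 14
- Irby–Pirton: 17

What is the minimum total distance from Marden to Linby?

11 mi

Compare a few routes:
Marden–Irby–Linby: 9+2 = 11
Marden–Neston–Linby: 14+3 = 17
Cheapest is Marden–Irby–Linby at 11 mi.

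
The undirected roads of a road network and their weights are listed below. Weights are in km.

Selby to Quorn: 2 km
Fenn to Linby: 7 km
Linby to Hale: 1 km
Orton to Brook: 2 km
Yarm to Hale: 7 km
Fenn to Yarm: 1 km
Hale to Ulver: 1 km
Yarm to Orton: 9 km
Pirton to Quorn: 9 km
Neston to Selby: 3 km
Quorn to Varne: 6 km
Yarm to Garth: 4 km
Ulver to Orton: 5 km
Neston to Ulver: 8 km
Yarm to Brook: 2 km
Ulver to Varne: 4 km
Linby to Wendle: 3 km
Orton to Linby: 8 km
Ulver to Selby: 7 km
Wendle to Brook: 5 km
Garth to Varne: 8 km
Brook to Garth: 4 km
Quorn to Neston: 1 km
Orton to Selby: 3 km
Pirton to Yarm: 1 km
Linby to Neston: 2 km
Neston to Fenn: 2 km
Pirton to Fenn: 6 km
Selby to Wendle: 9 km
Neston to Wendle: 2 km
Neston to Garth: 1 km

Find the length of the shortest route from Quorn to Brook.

6 km

Running Dijkstra from Quorn:
Quorn: 0
Neston: 1  (via Quorn)
Selby: 2  (via Quorn)
Garth: 2  (via Neston)
Wendle: 3  (via Neston)
Fenn: 3  (via Neston)
Linby: 3  (via Neston)
Yarm: 4  (via Fenn)
Hale: 4  (via Linby)
Ulver: 5  (via Hale)
Orton: 5  (via Selby)
Pirton: 5  (via Yarm)
Varne: 6  (via Quorn)
Brook: 6  (via Garth)
Shortest route: Quorn → Neston → Garth → Brook = 6 km.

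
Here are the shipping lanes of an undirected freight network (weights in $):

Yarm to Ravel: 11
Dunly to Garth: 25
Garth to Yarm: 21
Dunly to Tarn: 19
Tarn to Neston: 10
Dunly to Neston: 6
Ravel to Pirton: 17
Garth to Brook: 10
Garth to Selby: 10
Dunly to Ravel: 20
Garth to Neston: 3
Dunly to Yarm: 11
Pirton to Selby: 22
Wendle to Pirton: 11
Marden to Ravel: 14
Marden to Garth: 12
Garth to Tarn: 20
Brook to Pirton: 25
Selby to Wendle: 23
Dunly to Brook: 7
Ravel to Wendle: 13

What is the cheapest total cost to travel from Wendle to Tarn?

$46

Enumerating some paths:
Wendle–Ravel–Dunly–Neston–Tarn: 13+20+6+10 = 49
Wendle–Ravel–Dunly–Tarn: 13+20+19 = 52
Wendle–Selby–Garth–Neston–Tarn: 23+10+3+10 = 46
Wendle–Ravel–Yarm–Dunly–Neston–Tarn: 13+11+11+6+10 = 51
Cheapest is Wendle–Selby–Garth–Neston–Tarn at $46.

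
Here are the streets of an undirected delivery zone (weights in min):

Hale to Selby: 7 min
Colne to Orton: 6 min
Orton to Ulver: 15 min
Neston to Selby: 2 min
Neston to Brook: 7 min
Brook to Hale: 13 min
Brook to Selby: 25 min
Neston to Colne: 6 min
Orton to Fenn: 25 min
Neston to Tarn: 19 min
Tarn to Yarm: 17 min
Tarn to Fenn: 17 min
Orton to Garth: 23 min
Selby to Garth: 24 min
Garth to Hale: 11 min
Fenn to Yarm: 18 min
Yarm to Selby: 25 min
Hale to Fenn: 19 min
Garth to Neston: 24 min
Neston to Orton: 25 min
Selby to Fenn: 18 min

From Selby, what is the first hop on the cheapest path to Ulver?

Neston

Compare a few routes:
Selby - Neston - Colne - Orton - Ulver: 2+6+6+15 = 29
Selby - Neston - Orton - Ulver: 2+25+15 = 42
Cheapest is Selby - Neston - Colne - Orton - Ulver at 29 min.
So from Selby the first move is to Neston.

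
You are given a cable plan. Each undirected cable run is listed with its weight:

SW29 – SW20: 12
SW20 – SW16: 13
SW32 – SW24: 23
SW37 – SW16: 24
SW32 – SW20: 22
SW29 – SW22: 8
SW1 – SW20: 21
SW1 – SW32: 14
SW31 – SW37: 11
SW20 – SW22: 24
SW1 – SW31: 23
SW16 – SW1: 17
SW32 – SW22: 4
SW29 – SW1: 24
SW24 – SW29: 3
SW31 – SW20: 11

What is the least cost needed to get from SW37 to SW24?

Compare a few routes:
SW37–SW31–SW20–SW22–SW29–SW24: 11+11+24+8+3 = 57
SW37–SW31–SW20–SW29–SW24: 11+11+12+3 = 37
SW37–SW31–SW20–SW32–SW22–SW29–SW24: 11+11+22+4+8+3 = 59
SW37–SW16–SW20–SW29–SW24: 24+13+12+3 = 52
The minimum is 37 via SW37–SW31–SW20–SW29–SW24.

37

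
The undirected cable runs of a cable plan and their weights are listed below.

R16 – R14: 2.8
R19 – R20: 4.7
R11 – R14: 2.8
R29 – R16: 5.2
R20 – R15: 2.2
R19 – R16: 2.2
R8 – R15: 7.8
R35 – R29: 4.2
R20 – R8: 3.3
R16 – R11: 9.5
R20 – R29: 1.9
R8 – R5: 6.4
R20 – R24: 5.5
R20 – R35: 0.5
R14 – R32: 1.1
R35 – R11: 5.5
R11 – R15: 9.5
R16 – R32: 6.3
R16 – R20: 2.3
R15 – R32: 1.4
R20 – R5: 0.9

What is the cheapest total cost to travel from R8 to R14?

8

Candidate routes:
R8 → R20 → R16 → R14: 3.3+2.3+2.8 = 8.4
R8 → R20 → R15 → R32 → R14: 3.3+2.2+1.4+1.1 = 8
Cheapest is R8 → R20 → R15 → R32 → R14 at 8.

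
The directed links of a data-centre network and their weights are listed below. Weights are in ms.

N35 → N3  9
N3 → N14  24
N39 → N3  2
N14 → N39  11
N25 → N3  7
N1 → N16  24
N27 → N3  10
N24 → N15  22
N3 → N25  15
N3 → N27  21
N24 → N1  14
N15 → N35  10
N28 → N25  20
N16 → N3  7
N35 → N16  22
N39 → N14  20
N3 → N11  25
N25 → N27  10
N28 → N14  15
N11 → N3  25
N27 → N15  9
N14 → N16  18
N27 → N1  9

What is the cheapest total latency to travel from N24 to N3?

41 ms

Compare a few routes:
N24 - N1 - N16 - N3: 14+24+7 = 45
N24 - N15 - N35 - N3: 22+10+9 = 41
Cheapest is N24 - N15 - N35 - N3 at 41 ms.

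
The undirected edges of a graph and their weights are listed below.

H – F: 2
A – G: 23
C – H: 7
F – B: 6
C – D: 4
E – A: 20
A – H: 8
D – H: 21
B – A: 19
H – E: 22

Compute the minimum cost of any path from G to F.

33

Shortest distances from G:
G: 0
A: 23  (via G)
H: 31  (via A)
F: 33  (via H)
Shortest route: G–A–H–F = 33.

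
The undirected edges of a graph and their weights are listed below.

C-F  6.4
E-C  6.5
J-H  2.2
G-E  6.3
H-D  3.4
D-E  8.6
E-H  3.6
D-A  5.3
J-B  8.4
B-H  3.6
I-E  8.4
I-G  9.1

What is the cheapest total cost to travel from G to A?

18.6

Settle nodes by increasing distance from G:
G: 0
E: 6.3  (via G)
I: 9.1  (via G)
H: 9.9  (via E)
J: 12.1  (via H)
C: 12.8  (via E)
D: 13.3  (via H)
B: 13.5  (via H)
A: 18.6  (via D)
Shortest route: G–E–H–D–A = 18.6.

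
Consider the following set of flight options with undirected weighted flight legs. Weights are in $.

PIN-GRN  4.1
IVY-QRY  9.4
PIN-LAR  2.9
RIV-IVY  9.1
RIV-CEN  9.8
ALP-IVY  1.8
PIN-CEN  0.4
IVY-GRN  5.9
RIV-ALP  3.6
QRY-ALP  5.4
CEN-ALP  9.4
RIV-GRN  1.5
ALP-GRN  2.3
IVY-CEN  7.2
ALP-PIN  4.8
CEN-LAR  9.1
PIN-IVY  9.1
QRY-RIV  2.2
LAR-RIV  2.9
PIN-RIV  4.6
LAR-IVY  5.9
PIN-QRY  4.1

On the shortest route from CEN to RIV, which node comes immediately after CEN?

Enumerating some paths:
CEN–PIN–RIV: 0.4+4.6 = 5
CEN–PIN–LAR–RIV: 0.4+2.9+2.9 = 6.2
CEN–PIN–QRY–RIV: 0.4+4.1+2.2 = 6.7
CEN–PIN–GRN–RIV: 0.4+4.1+1.5 = 6
Cheapest is CEN–PIN–RIV at $5.
So from CEN the first move is to PIN.

PIN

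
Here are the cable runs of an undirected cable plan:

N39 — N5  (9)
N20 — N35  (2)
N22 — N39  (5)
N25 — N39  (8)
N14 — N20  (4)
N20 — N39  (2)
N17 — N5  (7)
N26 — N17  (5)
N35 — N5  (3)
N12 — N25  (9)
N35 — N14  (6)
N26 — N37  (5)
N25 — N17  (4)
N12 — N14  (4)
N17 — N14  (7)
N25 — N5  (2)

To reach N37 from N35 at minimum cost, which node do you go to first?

Compare a few routes:
N35 - N20 - N14 - N17 - N26 - N37: 2+4+7+5+5 = 23
N35 - N5 - N25 - N17 - N26 - N37: 3+2+4+5+5 = 19
N35 - N14 - N17 - N26 - N37: 6+7+5+5 = 23
N35 - N5 - N17 - N26 - N37: 3+7+5+5 = 20
Cheapest is N35 - N5 - N25 - N17 - N26 - N37 at 19.
So from N35 the first move is to N5.

N5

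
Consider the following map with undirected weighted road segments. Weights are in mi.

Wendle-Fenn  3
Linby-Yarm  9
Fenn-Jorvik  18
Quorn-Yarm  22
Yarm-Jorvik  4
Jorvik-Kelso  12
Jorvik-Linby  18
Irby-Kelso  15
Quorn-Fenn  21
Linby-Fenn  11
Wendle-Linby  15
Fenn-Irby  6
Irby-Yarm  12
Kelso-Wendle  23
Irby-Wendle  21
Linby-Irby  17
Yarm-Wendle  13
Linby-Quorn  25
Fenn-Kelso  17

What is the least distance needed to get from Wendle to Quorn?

24 mi

Compare a few routes:
Wendle - Fenn - Quorn: 3+21 = 24
Wendle - Yarm - Quorn: 13+22 = 35
Wendle - Fenn - Linby - Quorn: 3+11+25 = 39
The minimum is 24 mi via Wendle - Fenn - Quorn.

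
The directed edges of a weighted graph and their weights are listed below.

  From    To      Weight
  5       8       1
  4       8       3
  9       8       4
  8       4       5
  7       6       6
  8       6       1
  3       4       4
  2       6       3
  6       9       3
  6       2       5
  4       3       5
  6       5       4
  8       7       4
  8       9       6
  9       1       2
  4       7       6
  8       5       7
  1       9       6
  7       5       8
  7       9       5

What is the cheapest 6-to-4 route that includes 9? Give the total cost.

Best 6 to 9: 6 → 9 costing 3
Best 9 to 4: 9 → 8 → 4 costing 9
Total via 9: 3 + 9 = 12.

12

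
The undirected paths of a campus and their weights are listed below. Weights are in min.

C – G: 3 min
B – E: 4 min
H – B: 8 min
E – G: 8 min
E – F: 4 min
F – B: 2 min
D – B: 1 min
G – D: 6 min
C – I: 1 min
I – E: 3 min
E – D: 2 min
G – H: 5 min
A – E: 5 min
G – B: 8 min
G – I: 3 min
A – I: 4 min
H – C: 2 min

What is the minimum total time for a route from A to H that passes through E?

11 min

Best A to E: A–E costing 5
Shortest E→H: E–I–C–H = 6
Total via E: 5 + 6 = 11 min.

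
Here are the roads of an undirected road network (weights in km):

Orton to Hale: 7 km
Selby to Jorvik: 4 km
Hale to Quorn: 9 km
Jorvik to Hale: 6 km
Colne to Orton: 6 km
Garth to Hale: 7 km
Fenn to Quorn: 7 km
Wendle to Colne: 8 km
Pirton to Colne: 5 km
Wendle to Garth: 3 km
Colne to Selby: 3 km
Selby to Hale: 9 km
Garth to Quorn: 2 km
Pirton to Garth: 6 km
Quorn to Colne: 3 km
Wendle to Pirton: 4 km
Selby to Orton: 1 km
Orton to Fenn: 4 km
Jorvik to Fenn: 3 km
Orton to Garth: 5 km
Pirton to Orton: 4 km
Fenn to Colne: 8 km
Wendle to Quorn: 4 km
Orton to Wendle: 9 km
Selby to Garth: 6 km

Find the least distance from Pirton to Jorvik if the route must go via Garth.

16 km

Best Pirton to Garth: Pirton–Garth costing 6
Best Garth to Jorvik: Garth–Selby–Jorvik costing 10
Total via Garth: 6 + 10 = 16 km.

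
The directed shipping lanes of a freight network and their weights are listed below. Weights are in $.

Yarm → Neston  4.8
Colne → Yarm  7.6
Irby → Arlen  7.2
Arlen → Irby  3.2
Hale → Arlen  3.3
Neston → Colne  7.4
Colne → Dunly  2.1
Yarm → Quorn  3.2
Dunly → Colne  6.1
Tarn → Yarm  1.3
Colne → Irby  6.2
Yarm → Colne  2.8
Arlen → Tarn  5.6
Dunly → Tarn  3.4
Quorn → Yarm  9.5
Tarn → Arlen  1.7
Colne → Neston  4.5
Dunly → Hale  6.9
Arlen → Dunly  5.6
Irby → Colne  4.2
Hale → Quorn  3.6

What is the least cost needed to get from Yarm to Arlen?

Settle nodes by increasing distance from Yarm:
Yarm: 0
Colne: 2.8  (via Yarm)
Quorn: 3.2  (via Yarm)
Neston: 4.8  (via Yarm)
Dunly: 4.9  (via Colne)
Tarn: 8.3  (via Dunly)
Irby: 9  (via Colne)
Arlen: 10  (via Tarn)
Shortest route: Yarm–Colne–Dunly–Tarn–Arlen = $10.

$10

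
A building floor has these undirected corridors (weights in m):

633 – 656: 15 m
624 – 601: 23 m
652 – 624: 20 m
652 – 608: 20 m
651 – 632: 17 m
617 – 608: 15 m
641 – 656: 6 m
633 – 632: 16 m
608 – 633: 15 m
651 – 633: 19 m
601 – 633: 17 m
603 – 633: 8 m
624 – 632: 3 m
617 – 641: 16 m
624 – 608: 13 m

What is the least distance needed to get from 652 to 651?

40 m

Shortest distances from 652:
652: 0
624: 20  (via 652)
608: 20  (via 652)
632: 23  (via 624)
617: 35  (via 608)
633: 35  (via 608)
651: 40  (via 632)
Shortest route: 652–624–632–651 = 40 m.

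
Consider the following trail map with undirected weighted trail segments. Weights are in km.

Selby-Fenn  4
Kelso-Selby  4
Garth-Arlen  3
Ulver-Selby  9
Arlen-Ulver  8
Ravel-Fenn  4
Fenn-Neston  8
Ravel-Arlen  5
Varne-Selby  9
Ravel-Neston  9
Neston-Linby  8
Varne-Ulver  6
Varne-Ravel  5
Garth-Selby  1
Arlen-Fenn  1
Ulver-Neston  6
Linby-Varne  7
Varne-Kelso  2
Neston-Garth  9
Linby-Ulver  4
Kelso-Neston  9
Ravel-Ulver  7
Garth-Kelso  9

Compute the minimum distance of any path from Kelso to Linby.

Enumerating some paths:
Kelso → Varne → Ulver → Linby: 2+6+4 = 12
Kelso → Varne → Linby: 2+7 = 9
Cheapest is Kelso → Varne → Linby at 9 km.

9 km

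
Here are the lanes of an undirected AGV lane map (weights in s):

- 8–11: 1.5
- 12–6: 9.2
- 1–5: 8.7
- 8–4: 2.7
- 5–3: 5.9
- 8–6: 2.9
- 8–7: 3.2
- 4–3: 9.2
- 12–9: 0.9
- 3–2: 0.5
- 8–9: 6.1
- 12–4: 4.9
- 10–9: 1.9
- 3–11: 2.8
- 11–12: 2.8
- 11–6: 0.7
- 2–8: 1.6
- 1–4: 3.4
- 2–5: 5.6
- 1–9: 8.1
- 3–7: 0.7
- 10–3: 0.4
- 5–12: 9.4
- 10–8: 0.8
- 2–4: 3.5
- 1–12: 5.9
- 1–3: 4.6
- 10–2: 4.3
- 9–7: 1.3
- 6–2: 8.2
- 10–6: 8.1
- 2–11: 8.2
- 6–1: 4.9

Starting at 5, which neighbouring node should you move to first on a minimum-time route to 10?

Candidate routes:
5 - 2 - 3 - 10: 5.6+0.5+0.4 = 6.5
5 - 3 - 10: 5.9+0.4 = 6.3
The minimum is 6.3 s via 5 - 3 - 10.
So from 5 the first move is to 3.

3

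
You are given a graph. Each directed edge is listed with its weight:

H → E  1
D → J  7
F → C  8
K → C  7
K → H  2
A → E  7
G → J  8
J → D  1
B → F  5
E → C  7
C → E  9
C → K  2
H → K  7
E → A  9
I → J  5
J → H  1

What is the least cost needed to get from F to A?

Shortest distances from F:
F: 0
C: 8  (via F)
K: 10  (via C)
H: 12  (via K)
E: 13  (via H)
A: 22  (via E)
Shortest route: F → C → K → H → E → A = 22.

22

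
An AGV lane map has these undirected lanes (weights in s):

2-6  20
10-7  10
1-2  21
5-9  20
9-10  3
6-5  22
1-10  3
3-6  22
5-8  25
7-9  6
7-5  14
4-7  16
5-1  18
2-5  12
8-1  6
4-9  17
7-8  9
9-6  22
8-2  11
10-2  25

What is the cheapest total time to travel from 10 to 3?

Candidate routes:
10 → 1 → 8 → 2 → 6 → 3: 3+6+11+20+22 = 62
10 → 1 → 5 → 6 → 3: 3+18+22+22 = 65
10 → 7 → 9 → 6 → 3: 10+6+22+22 = 60
10 → 9 → 6 → 3: 3+22+22 = 47
The minimum is 47 s via 10 → 9 → 6 → 3.

47 s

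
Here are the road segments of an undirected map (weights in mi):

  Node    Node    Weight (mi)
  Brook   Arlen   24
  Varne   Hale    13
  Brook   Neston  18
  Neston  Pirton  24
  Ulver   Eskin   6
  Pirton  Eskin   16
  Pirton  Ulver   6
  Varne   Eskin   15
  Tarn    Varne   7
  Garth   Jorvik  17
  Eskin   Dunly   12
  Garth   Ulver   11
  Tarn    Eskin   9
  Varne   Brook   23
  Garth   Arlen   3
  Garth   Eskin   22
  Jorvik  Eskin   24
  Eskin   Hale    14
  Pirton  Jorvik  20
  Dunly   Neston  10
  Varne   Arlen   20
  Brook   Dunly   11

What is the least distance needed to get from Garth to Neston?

Candidate routes:
Garth–Ulver–Eskin–Dunly–Neston: 11+6+12+10 = 39
Garth–Eskin–Dunly–Neston: 22+12+10 = 44
Garth–Ulver–Pirton–Neston: 11+6+24 = 41
The minimum is 39 mi via Garth–Ulver–Eskin–Dunly–Neston.

39 mi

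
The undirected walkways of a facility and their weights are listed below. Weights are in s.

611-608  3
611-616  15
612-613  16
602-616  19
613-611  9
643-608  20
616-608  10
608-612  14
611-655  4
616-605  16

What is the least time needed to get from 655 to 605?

33 s

Compare a few routes:
655–611–608–616–605: 4+3+10+16 = 33
655–611–616–605: 4+15+16 = 35
Cheapest is 655–611–608–616–605 at 33 s.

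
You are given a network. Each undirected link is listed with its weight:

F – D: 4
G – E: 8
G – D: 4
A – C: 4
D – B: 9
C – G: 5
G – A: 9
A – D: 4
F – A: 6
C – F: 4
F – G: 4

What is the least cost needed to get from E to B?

Candidate routes:
E - G - F - D - B: 8+4+4+9 = 25
E - G - D - B: 8+4+9 = 21
E - G - A - D - B: 8+9+4+9 = 30
The minimum is 21 via E - G - D - B.

21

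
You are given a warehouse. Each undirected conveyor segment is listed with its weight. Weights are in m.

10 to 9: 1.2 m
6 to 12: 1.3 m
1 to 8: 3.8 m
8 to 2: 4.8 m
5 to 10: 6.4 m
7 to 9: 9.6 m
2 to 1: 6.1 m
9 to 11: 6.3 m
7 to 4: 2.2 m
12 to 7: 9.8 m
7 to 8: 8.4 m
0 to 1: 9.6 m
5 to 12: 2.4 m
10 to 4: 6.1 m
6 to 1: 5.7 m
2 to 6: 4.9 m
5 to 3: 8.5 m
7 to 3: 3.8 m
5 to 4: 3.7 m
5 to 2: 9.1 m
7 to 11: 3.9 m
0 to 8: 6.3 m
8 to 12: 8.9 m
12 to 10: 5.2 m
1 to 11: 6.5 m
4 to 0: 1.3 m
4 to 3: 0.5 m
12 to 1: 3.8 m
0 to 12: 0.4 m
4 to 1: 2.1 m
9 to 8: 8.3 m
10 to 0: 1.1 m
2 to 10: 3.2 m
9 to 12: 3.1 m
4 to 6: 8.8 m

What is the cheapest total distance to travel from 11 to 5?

Compare a few routes:
11 - 9 - 10 - 0 - 12 - 5: 6.3+1.2+1.1+0.4+2.4 = 11.4
11 - 7 - 4 - 5: 3.9+2.2+3.7 = 9.8
11 - 7 - 4 - 0 - 12 - 5: 3.9+2.2+1.3+0.4+2.4 = 10.2
The minimum is 9.8 m via 11 - 7 - 4 - 5.

9.8 m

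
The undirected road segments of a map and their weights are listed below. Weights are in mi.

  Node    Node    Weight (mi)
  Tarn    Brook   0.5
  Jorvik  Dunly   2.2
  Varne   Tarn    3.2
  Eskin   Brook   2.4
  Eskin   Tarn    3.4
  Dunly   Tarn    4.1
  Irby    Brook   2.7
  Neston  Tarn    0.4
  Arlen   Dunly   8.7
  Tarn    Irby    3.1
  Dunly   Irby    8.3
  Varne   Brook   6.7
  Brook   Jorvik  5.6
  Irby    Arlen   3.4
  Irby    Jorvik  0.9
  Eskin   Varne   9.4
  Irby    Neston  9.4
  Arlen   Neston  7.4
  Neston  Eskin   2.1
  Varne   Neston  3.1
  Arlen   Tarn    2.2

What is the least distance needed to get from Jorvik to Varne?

Shortest distances from Jorvik:
Jorvik: 0
Irby: 0.9  (via Jorvik)
Dunly: 2.2  (via Jorvik)
Brook: 3.6  (via Irby)
Tarn: 4  (via Irby)
Arlen: 4.3  (via Irby)
Neston: 4.4  (via Tarn)
Eskin: 6  (via Brook)
Varne: 7.2  (via Tarn)
Shortest route: Jorvik–Irby–Tarn–Varne = 7.2 mi.

7.2 mi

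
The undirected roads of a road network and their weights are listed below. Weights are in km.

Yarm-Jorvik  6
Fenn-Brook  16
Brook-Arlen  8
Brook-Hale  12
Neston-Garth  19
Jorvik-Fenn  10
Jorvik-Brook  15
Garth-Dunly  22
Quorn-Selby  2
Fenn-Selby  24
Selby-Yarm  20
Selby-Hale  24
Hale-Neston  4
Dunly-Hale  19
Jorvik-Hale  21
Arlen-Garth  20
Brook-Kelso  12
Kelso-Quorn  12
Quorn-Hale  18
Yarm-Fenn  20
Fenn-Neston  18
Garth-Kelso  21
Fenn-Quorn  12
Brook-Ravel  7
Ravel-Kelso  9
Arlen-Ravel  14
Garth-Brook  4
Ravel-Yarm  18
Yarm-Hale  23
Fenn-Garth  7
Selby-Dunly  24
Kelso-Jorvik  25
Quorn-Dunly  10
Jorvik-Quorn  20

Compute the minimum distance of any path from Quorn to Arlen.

31 km

Settle nodes by increasing distance from Quorn:
Quorn: 0
Selby: 2  (via Quorn)
Dunly: 10  (via Quorn)
Fenn: 12  (via Quorn)
Kelso: 12  (via Quorn)
Hale: 18  (via Quorn)
Garth: 19  (via Fenn)
Jorvik: 20  (via Quorn)
Ravel: 21  (via Kelso)
Neston: 22  (via Hale)
Yarm: 22  (via Selby)
Brook: 23  (via Garth)
Arlen: 31  (via Brook)
Shortest route: Quorn → Fenn → Garth → Brook → Arlen = 31 km.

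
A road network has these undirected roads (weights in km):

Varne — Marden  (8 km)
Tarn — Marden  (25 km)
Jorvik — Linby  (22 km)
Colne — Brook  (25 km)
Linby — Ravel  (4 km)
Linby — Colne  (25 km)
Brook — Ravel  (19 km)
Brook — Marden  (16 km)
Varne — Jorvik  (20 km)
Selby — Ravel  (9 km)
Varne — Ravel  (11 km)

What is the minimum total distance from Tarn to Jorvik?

53 km

Compare a few routes:
Tarn - Marden - Varne - Jorvik: 25+8+20 = 53
Tarn - Marden - Varne - Ravel - Linby - Jorvik: 25+8+11+4+22 = 70
The minimum is 53 km via Tarn - Marden - Varne - Jorvik.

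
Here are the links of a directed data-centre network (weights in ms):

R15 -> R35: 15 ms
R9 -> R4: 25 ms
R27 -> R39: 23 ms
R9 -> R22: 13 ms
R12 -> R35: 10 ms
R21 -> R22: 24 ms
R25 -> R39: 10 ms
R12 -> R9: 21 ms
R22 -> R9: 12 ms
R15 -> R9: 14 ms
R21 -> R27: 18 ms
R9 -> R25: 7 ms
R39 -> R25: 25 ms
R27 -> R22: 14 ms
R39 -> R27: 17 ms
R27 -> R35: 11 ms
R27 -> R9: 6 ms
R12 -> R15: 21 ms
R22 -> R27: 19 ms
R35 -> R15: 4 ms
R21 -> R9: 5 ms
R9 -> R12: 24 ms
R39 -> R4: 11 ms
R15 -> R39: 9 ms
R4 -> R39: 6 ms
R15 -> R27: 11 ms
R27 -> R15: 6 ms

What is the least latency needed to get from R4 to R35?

Settle nodes by increasing distance from R4:
R4: 0
R39: 6  (via R4)
R27: 23  (via R39)
R15: 29  (via R27)
R9: 29  (via R27)
R25: 31  (via R39)
R35: 34  (via R27)
Shortest route: R4–R39–R27–R35 = 34 ms.

34 ms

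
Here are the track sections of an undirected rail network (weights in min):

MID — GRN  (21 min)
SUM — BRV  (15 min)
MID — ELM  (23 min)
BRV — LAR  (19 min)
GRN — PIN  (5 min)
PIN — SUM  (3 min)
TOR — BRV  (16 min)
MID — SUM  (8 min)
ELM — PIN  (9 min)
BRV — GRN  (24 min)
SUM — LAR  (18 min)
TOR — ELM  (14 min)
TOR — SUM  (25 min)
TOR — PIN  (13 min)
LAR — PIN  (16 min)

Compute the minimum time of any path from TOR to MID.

24 min

Shortest distances from TOR:
TOR: 0
PIN: 13  (via TOR)
ELM: 14  (via TOR)
BRV: 16  (via TOR)
SUM: 16  (via PIN)
GRN: 18  (via PIN)
MID: 24  (via SUM)
Shortest route: TOR–PIN–SUM–MID = 24 min.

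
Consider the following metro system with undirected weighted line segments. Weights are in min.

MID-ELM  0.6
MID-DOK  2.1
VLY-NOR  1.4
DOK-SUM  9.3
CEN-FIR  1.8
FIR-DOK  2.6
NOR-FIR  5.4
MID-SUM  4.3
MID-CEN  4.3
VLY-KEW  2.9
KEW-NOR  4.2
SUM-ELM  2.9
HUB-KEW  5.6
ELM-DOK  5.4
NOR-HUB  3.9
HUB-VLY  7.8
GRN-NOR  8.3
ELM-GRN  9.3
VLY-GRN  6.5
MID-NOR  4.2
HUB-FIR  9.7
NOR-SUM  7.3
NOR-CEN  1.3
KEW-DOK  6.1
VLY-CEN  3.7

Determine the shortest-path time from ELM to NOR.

Enumerating some paths:
ELM → MID → CEN → NOR: 0.6+4.3+1.3 = 6.2
ELM → MID → NOR: 0.6+4.2 = 4.8
Cheapest is ELM → MID → NOR at 4.8 min.

4.8 min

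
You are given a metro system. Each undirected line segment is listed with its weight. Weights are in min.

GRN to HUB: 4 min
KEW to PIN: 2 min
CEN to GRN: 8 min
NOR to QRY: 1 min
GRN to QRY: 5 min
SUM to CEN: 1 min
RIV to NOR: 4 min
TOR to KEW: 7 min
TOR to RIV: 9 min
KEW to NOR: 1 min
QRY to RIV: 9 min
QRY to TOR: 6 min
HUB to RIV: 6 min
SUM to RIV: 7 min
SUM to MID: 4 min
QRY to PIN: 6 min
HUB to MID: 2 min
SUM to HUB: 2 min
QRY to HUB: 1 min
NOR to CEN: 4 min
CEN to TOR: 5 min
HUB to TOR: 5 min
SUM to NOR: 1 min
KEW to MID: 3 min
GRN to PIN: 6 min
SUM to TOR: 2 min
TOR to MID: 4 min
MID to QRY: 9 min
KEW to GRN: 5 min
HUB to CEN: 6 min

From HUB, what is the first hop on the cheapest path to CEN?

Compare a few routes:
HUB → SUM → CEN: 2+1 = 3
HUB → QRY → NOR → SUM → CEN: 1+1+1+1 = 4
HUB → QRY → NOR → CEN: 1+1+4 = 6
HUB → CEN: 6 = 6
Cheapest is HUB → SUM → CEN at 3 min.
So from HUB the first move is to SUM.

SUM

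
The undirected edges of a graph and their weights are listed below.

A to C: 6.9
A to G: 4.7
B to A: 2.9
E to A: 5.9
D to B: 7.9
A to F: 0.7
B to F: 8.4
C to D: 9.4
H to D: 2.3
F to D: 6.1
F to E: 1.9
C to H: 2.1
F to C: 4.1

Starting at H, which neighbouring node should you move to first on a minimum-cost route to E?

Compare a few routes:
H - D - F - E: 2.3+6.1+1.9 = 10.3
H - C - F - E: 2.1+4.1+1.9 = 8.1
Cheapest is H - C - F - E at 8.1.
So from H the first move is to C.

C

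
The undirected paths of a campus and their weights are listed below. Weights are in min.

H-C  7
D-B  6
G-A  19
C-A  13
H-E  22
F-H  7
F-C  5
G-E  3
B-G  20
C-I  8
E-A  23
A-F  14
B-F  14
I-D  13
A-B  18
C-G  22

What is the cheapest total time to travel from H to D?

27 min

Running Dijkstra from H:
H: 0
C: 7  (via H)
F: 7  (via H)
I: 15  (via C)
A: 20  (via C)
B: 21  (via F)
E: 22  (via H)
G: 25  (via E)
D: 27  (via B)
Shortest route: H–F–B–D = 27 min.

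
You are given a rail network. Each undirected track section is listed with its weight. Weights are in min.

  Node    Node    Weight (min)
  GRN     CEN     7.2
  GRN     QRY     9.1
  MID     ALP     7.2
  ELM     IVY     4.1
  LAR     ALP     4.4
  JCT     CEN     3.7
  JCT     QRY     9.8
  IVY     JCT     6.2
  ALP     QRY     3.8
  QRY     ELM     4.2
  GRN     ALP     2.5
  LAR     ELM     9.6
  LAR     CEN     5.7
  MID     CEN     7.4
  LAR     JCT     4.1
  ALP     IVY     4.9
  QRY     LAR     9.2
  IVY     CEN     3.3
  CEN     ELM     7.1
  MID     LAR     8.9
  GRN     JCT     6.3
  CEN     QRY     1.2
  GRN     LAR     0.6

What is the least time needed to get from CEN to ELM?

Shortest distances from CEN:
CEN: 0
QRY: 1.2  (via CEN)
IVY: 3.3  (via CEN)
JCT: 3.7  (via CEN)
ALP: 5  (via QRY)
ELM: 5.4  (via QRY)
Shortest route: CEN → QRY → ELM = 5.4 min.

5.4 min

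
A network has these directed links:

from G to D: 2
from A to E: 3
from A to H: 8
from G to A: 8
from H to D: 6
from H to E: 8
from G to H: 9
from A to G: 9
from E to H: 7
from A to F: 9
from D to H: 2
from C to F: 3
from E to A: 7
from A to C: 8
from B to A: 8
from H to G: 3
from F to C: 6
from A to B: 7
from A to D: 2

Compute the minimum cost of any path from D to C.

21

Enumerating some paths:
D–H–E–A–F–C: 2+8+7+9+6 = 32
D–H–G–A–F–C: 2+3+8+9+6 = 28
D–H–E–A–C: 2+8+7+8 = 25
D–H–G–A–C: 2+3+8+8 = 21
The minimum is 21 via D–H–G–A–C.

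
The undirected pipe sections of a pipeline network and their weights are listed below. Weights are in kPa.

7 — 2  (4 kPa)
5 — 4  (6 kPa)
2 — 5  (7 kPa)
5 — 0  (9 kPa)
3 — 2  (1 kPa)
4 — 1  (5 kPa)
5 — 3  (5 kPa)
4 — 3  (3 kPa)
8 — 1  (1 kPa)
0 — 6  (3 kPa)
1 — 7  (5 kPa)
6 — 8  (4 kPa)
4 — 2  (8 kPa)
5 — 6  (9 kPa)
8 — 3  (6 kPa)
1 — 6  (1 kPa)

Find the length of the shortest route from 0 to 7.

9 kPa

Settle nodes by increasing distance from 0:
0: 0
6: 3  (via 0)
1: 4  (via 6)
8: 5  (via 1)
4: 9  (via 1)
5: 9  (via 0)
7: 9  (via 1)
Shortest route: 0 → 6 → 1 → 7 = 9 kPa.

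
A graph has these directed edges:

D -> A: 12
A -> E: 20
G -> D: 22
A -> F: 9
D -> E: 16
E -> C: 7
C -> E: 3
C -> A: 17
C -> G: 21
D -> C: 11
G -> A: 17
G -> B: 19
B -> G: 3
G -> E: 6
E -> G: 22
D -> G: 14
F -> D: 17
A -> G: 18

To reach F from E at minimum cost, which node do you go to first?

C

Compare a few routes:
E - G - A - F: 22+17+9 = 48
E - C - A - F: 7+17+9 = 33
E - C - G - A - F: 7+21+17+9 = 54
E - G - D - A - F: 22+22+12+9 = 65
Cheapest is E - C - A - F at 33.
So from E the first move is to C.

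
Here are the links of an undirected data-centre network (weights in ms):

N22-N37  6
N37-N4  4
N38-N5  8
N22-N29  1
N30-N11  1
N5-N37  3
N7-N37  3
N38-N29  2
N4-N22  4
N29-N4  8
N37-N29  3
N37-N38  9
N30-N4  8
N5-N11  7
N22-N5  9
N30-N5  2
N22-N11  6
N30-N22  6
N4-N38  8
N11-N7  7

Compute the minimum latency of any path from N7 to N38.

Settle nodes by increasing distance from N7:
N7: 0
N37: 3  (via N7)
N29: 6  (via N37)
N5: 6  (via N37)
N22: 7  (via N29)
N4: 7  (via N37)
N11: 7  (via N7)
N38: 8  (via N29)
Shortest route: N7 → N37 → N29 → N38 = 8 ms.

8 ms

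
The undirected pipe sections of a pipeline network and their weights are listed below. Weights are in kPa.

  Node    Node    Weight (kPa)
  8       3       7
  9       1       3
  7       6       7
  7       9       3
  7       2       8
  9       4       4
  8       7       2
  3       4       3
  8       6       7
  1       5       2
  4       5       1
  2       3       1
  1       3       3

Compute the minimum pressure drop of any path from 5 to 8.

10 kPa

Running Dijkstra from 5:
5: 0
4: 1  (via 5)
1: 2  (via 5)
3: 4  (via 4)
2: 5  (via 3)
9: 5  (via 4)
7: 8  (via 9)
8: 10  (via 7)
Shortest route: 5 → 4 → 9 → 7 → 8 = 10 kPa.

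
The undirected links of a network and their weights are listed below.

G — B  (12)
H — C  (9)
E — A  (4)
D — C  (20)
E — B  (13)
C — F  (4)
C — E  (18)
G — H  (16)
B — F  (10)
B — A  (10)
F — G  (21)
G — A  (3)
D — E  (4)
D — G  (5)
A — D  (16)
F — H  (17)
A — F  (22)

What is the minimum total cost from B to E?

13

Enumerating some paths:
B–A–E: 10+4 = 14
B–E: 13 = 13
The minimum is 13 via B–E.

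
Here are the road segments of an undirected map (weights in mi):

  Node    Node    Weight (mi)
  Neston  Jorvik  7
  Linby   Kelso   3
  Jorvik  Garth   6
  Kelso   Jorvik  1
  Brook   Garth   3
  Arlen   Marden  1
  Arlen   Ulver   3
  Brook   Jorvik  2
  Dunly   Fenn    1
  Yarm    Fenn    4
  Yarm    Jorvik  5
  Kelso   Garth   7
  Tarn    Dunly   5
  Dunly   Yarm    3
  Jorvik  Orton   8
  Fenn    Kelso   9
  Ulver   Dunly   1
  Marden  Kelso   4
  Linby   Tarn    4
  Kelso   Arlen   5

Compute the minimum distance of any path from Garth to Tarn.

Enumerating some paths:
Garth–Jorvik–Kelso–Linby–Tarn: 6+1+3+4 = 14
Garth–Brook–Jorvik–Kelso–Linby–Tarn: 3+2+1+3+4 = 13
Garth–Kelso–Linby–Tarn: 7+3+4 = 14
The minimum is 13 mi via Garth–Brook–Jorvik–Kelso–Linby–Tarn.

13 mi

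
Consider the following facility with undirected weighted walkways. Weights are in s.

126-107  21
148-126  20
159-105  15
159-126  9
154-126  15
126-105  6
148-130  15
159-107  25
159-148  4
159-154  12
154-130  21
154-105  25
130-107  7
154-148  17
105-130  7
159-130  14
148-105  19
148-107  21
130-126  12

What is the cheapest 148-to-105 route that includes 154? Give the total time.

Shortest 148→154: 148 → 159 → 154 = 16
Best 154 to 105: 154 → 126 → 105 costing 21
Total via 154: 16 + 21 = 37 s.

37 s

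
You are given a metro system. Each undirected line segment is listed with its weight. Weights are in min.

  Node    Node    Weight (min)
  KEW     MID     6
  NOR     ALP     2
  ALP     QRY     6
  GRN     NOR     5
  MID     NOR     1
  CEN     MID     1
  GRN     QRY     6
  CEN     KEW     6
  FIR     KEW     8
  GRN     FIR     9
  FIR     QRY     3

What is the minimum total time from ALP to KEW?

9 min

Compare a few routes:
ALP - NOR - MID - KEW: 2+1+6 = 9
ALP - NOR - MID - CEN - KEW: 2+1+1+6 = 10
ALP - QRY - FIR - KEW: 6+3+8 = 17
Cheapest is ALP - NOR - MID - KEW at 9 min.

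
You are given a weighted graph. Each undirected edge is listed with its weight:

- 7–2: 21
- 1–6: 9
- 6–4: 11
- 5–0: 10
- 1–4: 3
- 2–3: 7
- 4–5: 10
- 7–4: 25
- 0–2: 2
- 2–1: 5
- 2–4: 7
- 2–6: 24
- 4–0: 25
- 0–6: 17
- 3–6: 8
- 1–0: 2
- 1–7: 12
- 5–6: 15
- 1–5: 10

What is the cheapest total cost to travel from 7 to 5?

Shortest distances from 7:
7: 0
1: 12  (via 7)
0: 14  (via 1)
4: 15  (via 1)
2: 16  (via 0)
6: 21  (via 1)
5: 22  (via 1)
Shortest route: 7 → 1 → 5 = 22.

22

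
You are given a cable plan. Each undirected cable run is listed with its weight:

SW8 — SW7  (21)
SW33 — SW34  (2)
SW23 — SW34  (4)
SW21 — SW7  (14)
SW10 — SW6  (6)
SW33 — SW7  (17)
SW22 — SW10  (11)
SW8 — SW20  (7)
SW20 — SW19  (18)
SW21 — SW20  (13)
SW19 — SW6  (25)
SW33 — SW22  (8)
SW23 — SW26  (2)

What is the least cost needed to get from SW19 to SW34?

52

Compare a few routes:
SW19 → SW6 → SW10 → SW22 → SW33 → SW34: 25+6+11+8+2 = 52
SW19 → SW20 → SW21 → SW7 → SW33 → SW34: 18+13+14+17+2 = 64
The minimum is 52 via SW19 → SW6 → SW10 → SW22 → SW33 → SW34.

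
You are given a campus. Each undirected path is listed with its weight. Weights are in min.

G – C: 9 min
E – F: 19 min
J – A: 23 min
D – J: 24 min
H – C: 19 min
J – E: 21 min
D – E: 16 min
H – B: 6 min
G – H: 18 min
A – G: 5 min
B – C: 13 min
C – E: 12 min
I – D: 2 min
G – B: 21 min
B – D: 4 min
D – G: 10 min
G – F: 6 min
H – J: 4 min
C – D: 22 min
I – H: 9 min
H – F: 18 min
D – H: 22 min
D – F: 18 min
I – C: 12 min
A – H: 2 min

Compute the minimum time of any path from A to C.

14 min

Settle nodes by increasing distance from A:
A: 0
H: 2  (via A)
G: 5  (via A)
J: 6  (via H)
B: 8  (via H)
F: 11  (via G)
I: 11  (via H)
D: 12  (via B)
C: 14  (via G)
Shortest route: A → G → C = 14 min.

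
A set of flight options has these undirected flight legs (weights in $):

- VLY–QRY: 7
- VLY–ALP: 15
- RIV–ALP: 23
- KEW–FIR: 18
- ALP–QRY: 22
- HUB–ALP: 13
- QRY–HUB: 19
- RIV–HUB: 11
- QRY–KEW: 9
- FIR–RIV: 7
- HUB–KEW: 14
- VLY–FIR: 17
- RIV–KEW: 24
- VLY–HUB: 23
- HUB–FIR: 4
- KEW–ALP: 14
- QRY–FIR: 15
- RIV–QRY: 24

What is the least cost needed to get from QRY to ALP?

$22

Compare a few routes:
QRY → KEW → ALP: 9+14 = 23
QRY → HUB → ALP: 19+13 = 32
QRY → FIR → HUB → ALP: 15+4+13 = 32
QRY → ALP: 22 = 22
Cheapest is QRY → ALP at $22.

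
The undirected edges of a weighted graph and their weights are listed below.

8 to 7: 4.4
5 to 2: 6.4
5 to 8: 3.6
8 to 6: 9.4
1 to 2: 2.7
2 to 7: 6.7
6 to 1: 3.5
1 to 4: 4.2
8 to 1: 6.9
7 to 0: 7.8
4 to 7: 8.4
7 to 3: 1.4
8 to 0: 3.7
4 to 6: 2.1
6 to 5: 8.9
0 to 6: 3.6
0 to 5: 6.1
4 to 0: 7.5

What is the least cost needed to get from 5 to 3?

9.4

Shortest distances from 5:
5: 0
8: 3.6  (via 5)
0: 6.1  (via 5)
2: 6.4  (via 5)
7: 8  (via 8)
6: 8.9  (via 5)
1: 9.1  (via 2)
3: 9.4  (via 7)
Shortest route: 5 → 8 → 7 → 3 = 9.4.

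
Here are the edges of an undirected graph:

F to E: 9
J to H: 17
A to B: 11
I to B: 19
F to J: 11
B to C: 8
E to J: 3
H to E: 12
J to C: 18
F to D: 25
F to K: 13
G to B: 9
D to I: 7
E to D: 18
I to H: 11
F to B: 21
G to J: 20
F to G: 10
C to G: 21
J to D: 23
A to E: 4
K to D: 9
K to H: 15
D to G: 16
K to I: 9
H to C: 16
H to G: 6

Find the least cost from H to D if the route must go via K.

24

Shortest H→K: H → K = 15
Shortest K→D: K → D = 9
Total via K: 15 + 9 = 24.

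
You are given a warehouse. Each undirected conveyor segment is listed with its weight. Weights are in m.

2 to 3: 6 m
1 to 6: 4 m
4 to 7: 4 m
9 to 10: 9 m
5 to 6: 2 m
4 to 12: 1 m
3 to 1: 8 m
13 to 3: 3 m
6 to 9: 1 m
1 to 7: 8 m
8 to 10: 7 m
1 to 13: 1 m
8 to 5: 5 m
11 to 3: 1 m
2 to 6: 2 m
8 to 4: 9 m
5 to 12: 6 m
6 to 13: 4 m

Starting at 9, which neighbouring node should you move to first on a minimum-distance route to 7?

6

Compare a few routes:
9–6–1–7: 1+4+8 = 13
9–6–13–1–7: 1+4+1+8 = 14
Cheapest is 9–6–1–7 at 13 m.
So from 9 the first move is to 6.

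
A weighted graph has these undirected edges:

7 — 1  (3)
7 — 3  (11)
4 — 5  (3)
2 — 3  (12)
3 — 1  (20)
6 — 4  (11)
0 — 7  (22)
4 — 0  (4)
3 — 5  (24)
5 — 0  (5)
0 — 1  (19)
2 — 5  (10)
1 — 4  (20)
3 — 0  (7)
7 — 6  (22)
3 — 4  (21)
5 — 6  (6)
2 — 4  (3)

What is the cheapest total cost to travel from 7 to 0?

Enumerating some paths:
7 → 3 → 0: 11+7 = 18
7 → 1 → 4 → 0: 3+20+4 = 27
7 → 1 → 0: 3+19 = 22
7 → 0: 22 = 22
Cheapest is 7 → 3 → 0 at 18.

18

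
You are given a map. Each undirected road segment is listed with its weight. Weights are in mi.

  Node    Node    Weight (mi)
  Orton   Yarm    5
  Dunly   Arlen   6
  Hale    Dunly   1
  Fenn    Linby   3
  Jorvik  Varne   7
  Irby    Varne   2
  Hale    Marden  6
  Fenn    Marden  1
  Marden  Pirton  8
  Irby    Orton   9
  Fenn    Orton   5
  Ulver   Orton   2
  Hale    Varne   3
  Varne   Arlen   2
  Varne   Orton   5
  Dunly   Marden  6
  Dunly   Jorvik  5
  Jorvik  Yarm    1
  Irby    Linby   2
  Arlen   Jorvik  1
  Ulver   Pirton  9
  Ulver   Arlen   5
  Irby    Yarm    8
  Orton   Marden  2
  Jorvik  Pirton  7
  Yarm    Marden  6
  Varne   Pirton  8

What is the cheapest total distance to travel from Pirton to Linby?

12 mi

Shortest distances from Pirton:
Pirton: 0
Jorvik: 7  (via Pirton)
Varne: 8  (via Pirton)
Arlen: 8  (via Jorvik)
Yarm: 8  (via Jorvik)
Marden: 8  (via Pirton)
Fenn: 9  (via Marden)
Ulver: 9  (via Pirton)
Orton: 10  (via Marden)
Irby: 10  (via Varne)
Hale: 11  (via Varne)
Linby: 12  (via Fenn)
Shortest route: Pirton–Marden–Fenn–Linby = 12 mi.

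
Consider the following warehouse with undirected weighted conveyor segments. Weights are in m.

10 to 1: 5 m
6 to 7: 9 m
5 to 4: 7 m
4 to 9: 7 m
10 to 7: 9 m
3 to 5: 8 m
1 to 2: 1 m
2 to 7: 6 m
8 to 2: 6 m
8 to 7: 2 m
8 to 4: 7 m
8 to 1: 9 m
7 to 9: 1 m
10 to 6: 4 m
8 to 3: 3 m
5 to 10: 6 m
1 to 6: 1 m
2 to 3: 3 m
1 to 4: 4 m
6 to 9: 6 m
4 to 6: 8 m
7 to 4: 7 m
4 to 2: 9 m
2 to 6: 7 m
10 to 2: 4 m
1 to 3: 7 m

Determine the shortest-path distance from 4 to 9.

Compare a few routes:
4–9: 7 = 7
4–7–9: 7+1 = 8
4–1–6–9: 4+1+6 = 11
4–8–7–9: 7+2+1 = 10
The minimum is 7 m via 4–9.

7 m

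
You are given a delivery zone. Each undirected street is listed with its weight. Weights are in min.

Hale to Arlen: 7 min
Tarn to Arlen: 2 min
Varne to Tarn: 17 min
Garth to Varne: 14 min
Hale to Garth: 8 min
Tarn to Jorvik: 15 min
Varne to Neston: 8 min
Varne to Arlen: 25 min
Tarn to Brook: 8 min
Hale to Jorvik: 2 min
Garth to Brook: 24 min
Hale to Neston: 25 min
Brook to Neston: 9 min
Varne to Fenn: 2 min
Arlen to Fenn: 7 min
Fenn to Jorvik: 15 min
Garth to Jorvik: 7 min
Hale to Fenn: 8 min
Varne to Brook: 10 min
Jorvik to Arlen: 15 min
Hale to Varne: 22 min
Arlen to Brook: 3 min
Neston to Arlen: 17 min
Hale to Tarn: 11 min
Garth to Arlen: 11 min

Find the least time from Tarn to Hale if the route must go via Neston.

32 min

Best Tarn to Neston: Tarn → Arlen → Brook → Neston costing 14
Best Neston to Hale: Neston → Varne → Fenn → Hale costing 18
Total via Neston: 14 + 18 = 32 min.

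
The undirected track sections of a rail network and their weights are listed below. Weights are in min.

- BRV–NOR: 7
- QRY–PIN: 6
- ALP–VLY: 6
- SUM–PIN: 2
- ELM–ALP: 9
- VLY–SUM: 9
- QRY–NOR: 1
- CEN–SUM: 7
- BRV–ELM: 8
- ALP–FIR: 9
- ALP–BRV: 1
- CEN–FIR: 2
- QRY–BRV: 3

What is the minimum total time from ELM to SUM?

Candidate routes:
ELM–BRV–QRY–PIN–SUM: 8+3+6+2 = 19
ELM–ALP–BRV–QRY–PIN–SUM: 9+1+3+6+2 = 21
The minimum is 19 min via ELM–BRV–QRY–PIN–SUM.

19 min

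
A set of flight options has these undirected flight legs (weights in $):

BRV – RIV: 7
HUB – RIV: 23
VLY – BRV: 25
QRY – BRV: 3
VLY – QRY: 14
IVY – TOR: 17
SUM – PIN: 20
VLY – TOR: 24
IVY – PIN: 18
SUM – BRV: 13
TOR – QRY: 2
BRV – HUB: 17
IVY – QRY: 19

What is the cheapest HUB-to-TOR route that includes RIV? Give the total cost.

Best HUB to RIV: HUB → RIV costing 23
Shortest RIV→TOR: RIV → BRV → QRY → TOR = 12
Total via RIV: 23 + 12 = $35.

$35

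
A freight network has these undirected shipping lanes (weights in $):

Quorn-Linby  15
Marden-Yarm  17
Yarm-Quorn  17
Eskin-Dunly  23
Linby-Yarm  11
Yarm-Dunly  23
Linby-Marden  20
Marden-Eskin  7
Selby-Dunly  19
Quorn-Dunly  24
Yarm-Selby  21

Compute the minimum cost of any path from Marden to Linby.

Candidate routes:
Marden → Linby: 20 = 20
Marden → Yarm → Quorn → Linby: 17+17+15 = 49
Marden → Yarm → Linby: 17+11 = 28
The minimum is $20 via Marden → Linby.

$20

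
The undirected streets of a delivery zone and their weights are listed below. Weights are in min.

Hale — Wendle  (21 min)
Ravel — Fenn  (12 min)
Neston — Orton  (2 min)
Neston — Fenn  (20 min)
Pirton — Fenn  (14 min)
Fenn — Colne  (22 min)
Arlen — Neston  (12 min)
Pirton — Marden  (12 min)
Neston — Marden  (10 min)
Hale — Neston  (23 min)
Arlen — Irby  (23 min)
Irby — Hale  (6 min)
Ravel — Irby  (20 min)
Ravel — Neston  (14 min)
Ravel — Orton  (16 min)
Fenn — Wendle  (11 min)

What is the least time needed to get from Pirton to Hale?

45 min

Shortest distances from Pirton:
Pirton: 0
Marden: 12  (via Pirton)
Fenn: 14  (via Pirton)
Neston: 22  (via Marden)
Orton: 24  (via Neston)
Wendle: 25  (via Fenn)
Ravel: 26  (via Fenn)
Arlen: 34  (via Neston)
Colne: 36  (via Fenn)
Hale: 45  (via Neston)
Shortest route: Pirton–Marden–Neston–Hale = 45 min.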